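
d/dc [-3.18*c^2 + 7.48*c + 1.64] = 7.48 - 6.36*c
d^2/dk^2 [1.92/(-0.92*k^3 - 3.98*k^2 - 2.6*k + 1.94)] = ((10.5984*k + 15.2832)*(0.92*k^3 + 3.98*k^2 + 2.6*k - 1.94) - 1.92*(2.76*k^2 + 7.96*k + 2.6)*(5.52*k^2 + 15.92*k + 5.2))/(0.92*k^3 + 3.98*k^2 + 2.6*k - 1.94)^3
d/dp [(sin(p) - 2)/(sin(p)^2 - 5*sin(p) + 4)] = (4*sin(p) + cos(p)^2 - 7)*cos(p)/(sin(p)^2 - 5*sin(p) + 4)^2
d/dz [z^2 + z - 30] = 2*z + 1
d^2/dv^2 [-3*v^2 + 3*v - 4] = -6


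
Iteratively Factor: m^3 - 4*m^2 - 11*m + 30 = (m - 2)*(m^2 - 2*m - 15) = (m - 5)*(m - 2)*(m + 3)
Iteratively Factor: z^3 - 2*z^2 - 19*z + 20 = (z + 4)*(z^2 - 6*z + 5) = (z - 5)*(z + 4)*(z - 1)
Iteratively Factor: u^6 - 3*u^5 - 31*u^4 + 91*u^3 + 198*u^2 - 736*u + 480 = (u - 3)*(u^5 - 31*u^3 - 2*u^2 + 192*u - 160) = (u - 3)*(u - 2)*(u^4 + 2*u^3 - 27*u^2 - 56*u + 80) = (u - 3)*(u - 2)*(u - 1)*(u^3 + 3*u^2 - 24*u - 80) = (u - 3)*(u - 2)*(u - 1)*(u + 4)*(u^2 - u - 20) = (u - 5)*(u - 3)*(u - 2)*(u - 1)*(u + 4)*(u + 4)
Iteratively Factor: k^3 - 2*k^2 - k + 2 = (k - 2)*(k^2 - 1) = (k - 2)*(k - 1)*(k + 1)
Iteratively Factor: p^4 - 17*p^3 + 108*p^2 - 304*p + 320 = (p - 4)*(p^3 - 13*p^2 + 56*p - 80) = (p - 5)*(p - 4)*(p^2 - 8*p + 16) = (p - 5)*(p - 4)^2*(p - 4)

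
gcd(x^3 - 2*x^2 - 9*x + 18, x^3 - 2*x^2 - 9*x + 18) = x^3 - 2*x^2 - 9*x + 18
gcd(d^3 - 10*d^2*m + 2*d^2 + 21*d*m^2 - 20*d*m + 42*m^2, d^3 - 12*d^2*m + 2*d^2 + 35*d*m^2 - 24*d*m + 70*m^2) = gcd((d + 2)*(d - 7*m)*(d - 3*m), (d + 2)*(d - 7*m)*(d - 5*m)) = d^2 - 7*d*m + 2*d - 14*m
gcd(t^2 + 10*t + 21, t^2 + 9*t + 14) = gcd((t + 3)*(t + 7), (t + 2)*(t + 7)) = t + 7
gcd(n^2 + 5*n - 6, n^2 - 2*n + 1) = n - 1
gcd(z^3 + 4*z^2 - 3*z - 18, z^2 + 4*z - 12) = z - 2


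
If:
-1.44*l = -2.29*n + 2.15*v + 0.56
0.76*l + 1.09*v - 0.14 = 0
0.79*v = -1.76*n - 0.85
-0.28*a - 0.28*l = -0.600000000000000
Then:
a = -0.53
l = 2.67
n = 0.30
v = -1.74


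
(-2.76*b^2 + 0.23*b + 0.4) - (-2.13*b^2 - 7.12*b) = -0.63*b^2 + 7.35*b + 0.4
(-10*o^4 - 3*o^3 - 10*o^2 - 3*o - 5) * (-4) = 40*o^4 + 12*o^3 + 40*o^2 + 12*o + 20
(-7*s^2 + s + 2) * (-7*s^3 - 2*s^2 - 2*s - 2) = 49*s^5 + 7*s^4 - 2*s^3 + 8*s^2 - 6*s - 4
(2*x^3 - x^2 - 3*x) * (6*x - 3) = 12*x^4 - 12*x^3 - 15*x^2 + 9*x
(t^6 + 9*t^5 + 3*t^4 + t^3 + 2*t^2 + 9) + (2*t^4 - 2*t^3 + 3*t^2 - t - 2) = t^6 + 9*t^5 + 5*t^4 - t^3 + 5*t^2 - t + 7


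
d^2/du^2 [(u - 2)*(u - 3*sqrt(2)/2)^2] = 6*u - 6*sqrt(2) - 4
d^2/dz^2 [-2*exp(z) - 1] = -2*exp(z)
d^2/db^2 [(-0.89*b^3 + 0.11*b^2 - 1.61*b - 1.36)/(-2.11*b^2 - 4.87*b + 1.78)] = (65.497822*b^3 - 12.440016*b^2 + 137.049996*b + 101.941588)/(9.393931*b^6 + 65.045181*b^5 + 126.353763*b^4 + 5.75682700000002*b^3 - 106.592274*b^2 + 46.290324*b - 5.639752)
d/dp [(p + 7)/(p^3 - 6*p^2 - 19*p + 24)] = (p^3 - 6*p^2 - 19*p + (p + 7)*(-3*p^2 + 12*p + 19) + 24)/(p^3 - 6*p^2 - 19*p + 24)^2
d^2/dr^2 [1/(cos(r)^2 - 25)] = 2*(-2*sin(r)^4 + 51*sin(r)^2 - 24)/(cos(r)^2 - 25)^3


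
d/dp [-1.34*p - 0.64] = -1.34000000000000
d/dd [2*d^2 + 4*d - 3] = 4*d + 4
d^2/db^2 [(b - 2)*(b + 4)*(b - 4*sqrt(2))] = 6*b - 8*sqrt(2) + 4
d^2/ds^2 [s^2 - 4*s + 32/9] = 2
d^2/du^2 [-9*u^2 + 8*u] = -18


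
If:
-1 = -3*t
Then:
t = 1/3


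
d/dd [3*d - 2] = 3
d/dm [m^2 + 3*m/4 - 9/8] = 2*m + 3/4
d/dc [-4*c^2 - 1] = -8*c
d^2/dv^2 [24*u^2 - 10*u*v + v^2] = 2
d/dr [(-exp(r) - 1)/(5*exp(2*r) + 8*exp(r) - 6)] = (5*exp(2*r) + 10*exp(r) + 14)*exp(r)/(25*exp(4*r) + 80*exp(3*r) + 4*exp(2*r) - 96*exp(r) + 36)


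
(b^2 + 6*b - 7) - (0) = b^2 + 6*b - 7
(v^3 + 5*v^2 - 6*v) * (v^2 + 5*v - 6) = v^5 + 10*v^4 + 13*v^3 - 60*v^2 + 36*v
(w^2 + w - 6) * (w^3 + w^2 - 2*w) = w^5 + 2*w^4 - 7*w^3 - 8*w^2 + 12*w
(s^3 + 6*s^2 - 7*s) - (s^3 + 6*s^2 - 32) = 32 - 7*s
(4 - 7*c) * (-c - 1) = 7*c^2 + 3*c - 4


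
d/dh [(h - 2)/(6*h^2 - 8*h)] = (-3*h^2 + 12*h - 8)/(2*h^2*(9*h^2 - 24*h + 16))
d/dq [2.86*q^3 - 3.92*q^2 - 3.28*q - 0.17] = 8.58*q^2 - 7.84*q - 3.28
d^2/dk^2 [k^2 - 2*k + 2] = 2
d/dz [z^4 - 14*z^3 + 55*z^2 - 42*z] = 4*z^3 - 42*z^2 + 110*z - 42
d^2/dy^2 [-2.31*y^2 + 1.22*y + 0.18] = -4.62000000000000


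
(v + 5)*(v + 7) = v^2 + 12*v + 35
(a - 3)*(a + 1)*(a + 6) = a^3 + 4*a^2 - 15*a - 18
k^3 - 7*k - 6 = (k - 3)*(k + 1)*(k + 2)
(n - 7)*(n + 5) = n^2 - 2*n - 35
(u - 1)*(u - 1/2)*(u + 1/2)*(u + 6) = u^4 + 5*u^3 - 25*u^2/4 - 5*u/4 + 3/2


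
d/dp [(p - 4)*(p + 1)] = 2*p - 3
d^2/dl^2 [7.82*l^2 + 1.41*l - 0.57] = 15.6400000000000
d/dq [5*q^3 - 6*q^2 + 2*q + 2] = 15*q^2 - 12*q + 2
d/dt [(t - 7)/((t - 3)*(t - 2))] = (-t^2 + 14*t - 29)/(t^4 - 10*t^3 + 37*t^2 - 60*t + 36)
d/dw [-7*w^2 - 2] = -14*w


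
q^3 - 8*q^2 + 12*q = q*(q - 6)*(q - 2)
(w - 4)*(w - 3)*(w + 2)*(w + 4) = w^4 - w^3 - 22*w^2 + 16*w + 96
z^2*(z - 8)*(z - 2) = z^4 - 10*z^3 + 16*z^2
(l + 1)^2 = l^2 + 2*l + 1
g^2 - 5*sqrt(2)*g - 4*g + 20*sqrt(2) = (g - 4)*(g - 5*sqrt(2))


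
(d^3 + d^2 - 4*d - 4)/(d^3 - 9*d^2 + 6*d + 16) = (d + 2)/(d - 8)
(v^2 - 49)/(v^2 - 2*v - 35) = (v + 7)/(v + 5)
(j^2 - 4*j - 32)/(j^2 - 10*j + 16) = (j + 4)/(j - 2)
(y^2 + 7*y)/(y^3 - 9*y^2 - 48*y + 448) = y/(y^2 - 16*y + 64)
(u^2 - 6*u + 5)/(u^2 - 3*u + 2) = (u - 5)/(u - 2)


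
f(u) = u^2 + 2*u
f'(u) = 2*u + 2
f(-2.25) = 0.56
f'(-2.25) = -2.50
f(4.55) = 29.80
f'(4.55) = 11.10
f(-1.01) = -1.00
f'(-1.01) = -0.02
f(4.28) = 26.88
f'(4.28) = 10.56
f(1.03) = 3.12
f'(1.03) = 4.06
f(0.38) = 0.90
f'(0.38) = 2.76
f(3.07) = 15.56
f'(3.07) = 8.14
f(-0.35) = -0.58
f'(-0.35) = 1.30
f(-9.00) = 63.00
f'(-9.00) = -16.00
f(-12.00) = 120.00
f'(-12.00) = -22.00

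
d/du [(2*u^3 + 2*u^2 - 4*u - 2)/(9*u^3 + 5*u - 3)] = 2*(-9*u^4 + 46*u^3 + 23*u^2 - 6*u + 11)/(81*u^6 + 90*u^4 - 54*u^3 + 25*u^2 - 30*u + 9)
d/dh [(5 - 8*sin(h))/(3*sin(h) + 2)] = -31*cos(h)/(3*sin(h) + 2)^2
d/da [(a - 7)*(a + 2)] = 2*a - 5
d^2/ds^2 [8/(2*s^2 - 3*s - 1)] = 16*(4*s^2 - 6*s - (4*s - 3)^2 - 2)/(-2*s^2 + 3*s + 1)^3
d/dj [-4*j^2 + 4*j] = 4 - 8*j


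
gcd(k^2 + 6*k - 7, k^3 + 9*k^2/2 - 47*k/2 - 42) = k + 7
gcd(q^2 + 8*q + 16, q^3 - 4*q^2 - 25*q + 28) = q + 4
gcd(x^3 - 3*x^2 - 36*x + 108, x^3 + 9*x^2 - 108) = x^2 + 3*x - 18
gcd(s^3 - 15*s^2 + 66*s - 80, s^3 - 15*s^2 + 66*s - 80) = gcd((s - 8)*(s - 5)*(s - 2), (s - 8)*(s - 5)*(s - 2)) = s^3 - 15*s^2 + 66*s - 80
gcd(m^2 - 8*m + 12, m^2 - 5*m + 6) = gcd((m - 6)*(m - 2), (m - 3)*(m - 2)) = m - 2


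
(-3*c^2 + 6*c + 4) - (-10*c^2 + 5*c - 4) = 7*c^2 + c + 8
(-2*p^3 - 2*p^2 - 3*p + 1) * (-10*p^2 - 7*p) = 20*p^5 + 34*p^4 + 44*p^3 + 11*p^2 - 7*p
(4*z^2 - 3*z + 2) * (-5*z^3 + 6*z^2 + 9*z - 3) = -20*z^5 + 39*z^4 + 8*z^3 - 27*z^2 + 27*z - 6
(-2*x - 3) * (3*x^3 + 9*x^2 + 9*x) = -6*x^4 - 27*x^3 - 45*x^2 - 27*x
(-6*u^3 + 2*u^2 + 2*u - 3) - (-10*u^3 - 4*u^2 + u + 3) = 4*u^3 + 6*u^2 + u - 6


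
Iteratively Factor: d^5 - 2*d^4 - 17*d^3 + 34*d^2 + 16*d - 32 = (d - 4)*(d^4 + 2*d^3 - 9*d^2 - 2*d + 8) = (d - 4)*(d - 2)*(d^3 + 4*d^2 - d - 4) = (d - 4)*(d - 2)*(d + 4)*(d^2 - 1) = (d - 4)*(d - 2)*(d - 1)*(d + 4)*(d + 1)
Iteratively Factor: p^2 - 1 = (p + 1)*(p - 1)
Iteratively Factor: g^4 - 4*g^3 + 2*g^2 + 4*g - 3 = (g + 1)*(g^3 - 5*g^2 + 7*g - 3) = (g - 1)*(g + 1)*(g^2 - 4*g + 3) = (g - 1)^2*(g + 1)*(g - 3)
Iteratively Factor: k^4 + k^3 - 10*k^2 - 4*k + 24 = (k - 2)*(k^3 + 3*k^2 - 4*k - 12) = (k - 2)*(k + 2)*(k^2 + k - 6) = (k - 2)*(k + 2)*(k + 3)*(k - 2)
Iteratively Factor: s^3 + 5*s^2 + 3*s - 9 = (s - 1)*(s^2 + 6*s + 9) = (s - 1)*(s + 3)*(s + 3)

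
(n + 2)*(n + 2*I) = n^2 + 2*n + 2*I*n + 4*I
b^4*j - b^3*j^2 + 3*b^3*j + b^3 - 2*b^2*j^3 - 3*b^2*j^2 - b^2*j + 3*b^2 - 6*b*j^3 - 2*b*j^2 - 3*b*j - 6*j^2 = (b + 3)*(b - 2*j)*(b + j)*(b*j + 1)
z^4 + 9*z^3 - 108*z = z*(z - 3)*(z + 6)^2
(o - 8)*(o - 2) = o^2 - 10*o + 16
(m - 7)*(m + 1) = m^2 - 6*m - 7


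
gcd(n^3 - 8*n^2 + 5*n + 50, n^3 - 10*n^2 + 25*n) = n^2 - 10*n + 25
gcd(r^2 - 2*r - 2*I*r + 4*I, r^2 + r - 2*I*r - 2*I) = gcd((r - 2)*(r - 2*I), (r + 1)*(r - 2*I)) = r - 2*I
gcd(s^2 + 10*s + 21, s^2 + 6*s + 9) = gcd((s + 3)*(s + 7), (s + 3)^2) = s + 3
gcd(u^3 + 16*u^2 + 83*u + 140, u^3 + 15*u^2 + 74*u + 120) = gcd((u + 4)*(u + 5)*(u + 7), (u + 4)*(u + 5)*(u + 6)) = u^2 + 9*u + 20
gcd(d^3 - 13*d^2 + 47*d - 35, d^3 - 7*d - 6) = 1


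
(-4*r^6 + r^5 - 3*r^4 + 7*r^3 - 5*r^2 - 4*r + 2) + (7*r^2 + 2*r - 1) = -4*r^6 + r^5 - 3*r^4 + 7*r^3 + 2*r^2 - 2*r + 1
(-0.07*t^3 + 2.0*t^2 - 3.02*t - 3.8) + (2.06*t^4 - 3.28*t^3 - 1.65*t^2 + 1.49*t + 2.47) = 2.06*t^4 - 3.35*t^3 + 0.35*t^2 - 1.53*t - 1.33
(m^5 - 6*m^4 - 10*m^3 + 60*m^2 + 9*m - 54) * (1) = m^5 - 6*m^4 - 10*m^3 + 60*m^2 + 9*m - 54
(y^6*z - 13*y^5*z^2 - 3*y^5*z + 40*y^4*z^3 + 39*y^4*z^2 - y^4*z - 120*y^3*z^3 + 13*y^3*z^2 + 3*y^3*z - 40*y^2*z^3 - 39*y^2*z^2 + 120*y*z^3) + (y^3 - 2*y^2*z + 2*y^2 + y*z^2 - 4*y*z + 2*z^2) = y^6*z - 13*y^5*z^2 - 3*y^5*z + 40*y^4*z^3 + 39*y^4*z^2 - y^4*z - 120*y^3*z^3 + 13*y^3*z^2 + 3*y^3*z + y^3 - 40*y^2*z^3 - 39*y^2*z^2 - 2*y^2*z + 2*y^2 + 120*y*z^3 + y*z^2 - 4*y*z + 2*z^2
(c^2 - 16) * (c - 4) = c^3 - 4*c^2 - 16*c + 64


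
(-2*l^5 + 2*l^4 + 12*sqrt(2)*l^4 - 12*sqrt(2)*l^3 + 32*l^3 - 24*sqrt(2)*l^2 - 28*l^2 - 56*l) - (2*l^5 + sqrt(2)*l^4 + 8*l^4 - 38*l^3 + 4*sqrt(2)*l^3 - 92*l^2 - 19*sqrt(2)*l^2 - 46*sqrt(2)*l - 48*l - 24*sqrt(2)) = -4*l^5 - 6*l^4 + 11*sqrt(2)*l^4 - 16*sqrt(2)*l^3 + 70*l^3 - 5*sqrt(2)*l^2 + 64*l^2 - 8*l + 46*sqrt(2)*l + 24*sqrt(2)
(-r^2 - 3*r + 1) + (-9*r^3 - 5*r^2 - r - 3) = -9*r^3 - 6*r^2 - 4*r - 2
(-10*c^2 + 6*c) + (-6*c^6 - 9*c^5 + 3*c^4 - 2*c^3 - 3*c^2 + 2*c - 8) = -6*c^6 - 9*c^5 + 3*c^4 - 2*c^3 - 13*c^2 + 8*c - 8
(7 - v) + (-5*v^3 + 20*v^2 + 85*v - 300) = -5*v^3 + 20*v^2 + 84*v - 293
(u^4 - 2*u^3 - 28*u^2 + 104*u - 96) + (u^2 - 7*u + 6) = u^4 - 2*u^3 - 27*u^2 + 97*u - 90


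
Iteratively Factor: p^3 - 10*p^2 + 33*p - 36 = (p - 4)*(p^2 - 6*p + 9) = (p - 4)*(p - 3)*(p - 3)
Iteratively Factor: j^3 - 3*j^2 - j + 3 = (j - 1)*(j^2 - 2*j - 3) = (j - 1)*(j + 1)*(j - 3)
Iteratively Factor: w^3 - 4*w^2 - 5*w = (w - 5)*(w^2 + w) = w*(w - 5)*(w + 1)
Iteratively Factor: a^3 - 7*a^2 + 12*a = (a - 3)*(a^2 - 4*a) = a*(a - 3)*(a - 4)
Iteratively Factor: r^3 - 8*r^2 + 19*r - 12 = (r - 3)*(r^2 - 5*r + 4) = (r - 3)*(r - 1)*(r - 4)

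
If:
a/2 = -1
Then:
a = -2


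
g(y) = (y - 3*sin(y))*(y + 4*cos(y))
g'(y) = (1 - 4*sin(y))*(y - 3*sin(y)) + (1 - 3*cos(y))*(y + 4*cos(y)) = -(y - 3*sin(y))*(4*sin(y) - 1) - (y + 4*cos(y))*(3*cos(y) - 1)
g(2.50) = -0.50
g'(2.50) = -3.38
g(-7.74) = 34.67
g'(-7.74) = -28.47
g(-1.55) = -2.13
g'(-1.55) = 5.87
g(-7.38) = 26.16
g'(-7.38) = -19.43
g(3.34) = -2.29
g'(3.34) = 4.74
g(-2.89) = 14.50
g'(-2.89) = -30.69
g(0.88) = -4.91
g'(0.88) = -0.14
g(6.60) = 58.93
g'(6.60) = -20.64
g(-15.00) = 235.39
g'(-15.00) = -106.14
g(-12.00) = 117.38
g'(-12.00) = 28.81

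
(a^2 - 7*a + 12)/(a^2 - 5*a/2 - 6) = 2*(a - 3)/(2*a + 3)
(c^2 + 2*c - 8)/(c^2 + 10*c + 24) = (c - 2)/(c + 6)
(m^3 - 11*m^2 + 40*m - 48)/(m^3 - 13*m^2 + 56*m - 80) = (m - 3)/(m - 5)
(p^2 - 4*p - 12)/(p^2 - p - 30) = (p + 2)/(p + 5)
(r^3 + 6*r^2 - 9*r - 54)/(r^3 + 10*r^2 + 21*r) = (r^2 + 3*r - 18)/(r*(r + 7))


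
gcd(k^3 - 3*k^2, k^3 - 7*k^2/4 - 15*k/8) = k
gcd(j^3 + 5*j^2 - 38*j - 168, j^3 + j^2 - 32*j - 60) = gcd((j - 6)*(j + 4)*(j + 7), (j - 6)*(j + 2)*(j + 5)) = j - 6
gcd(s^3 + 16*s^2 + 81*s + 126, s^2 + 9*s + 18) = s^2 + 9*s + 18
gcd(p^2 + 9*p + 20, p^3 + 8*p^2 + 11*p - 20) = p^2 + 9*p + 20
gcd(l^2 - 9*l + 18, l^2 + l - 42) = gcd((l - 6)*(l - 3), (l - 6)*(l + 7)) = l - 6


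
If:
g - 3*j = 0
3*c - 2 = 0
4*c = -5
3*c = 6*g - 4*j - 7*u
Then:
No Solution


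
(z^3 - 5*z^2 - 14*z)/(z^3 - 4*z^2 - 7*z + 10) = z*(z - 7)/(z^2 - 6*z + 5)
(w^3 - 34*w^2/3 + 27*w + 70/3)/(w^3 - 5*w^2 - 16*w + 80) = (3*w^2 - 19*w - 14)/(3*(w^2 - 16))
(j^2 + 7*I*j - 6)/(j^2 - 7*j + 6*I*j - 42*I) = (j + I)/(j - 7)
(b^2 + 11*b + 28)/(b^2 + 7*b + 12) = (b + 7)/(b + 3)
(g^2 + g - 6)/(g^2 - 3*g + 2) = (g + 3)/(g - 1)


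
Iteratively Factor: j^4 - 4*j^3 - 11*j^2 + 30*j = (j)*(j^3 - 4*j^2 - 11*j + 30) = j*(j - 2)*(j^2 - 2*j - 15) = j*(j - 5)*(j - 2)*(j + 3)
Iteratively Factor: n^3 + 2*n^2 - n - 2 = (n - 1)*(n^2 + 3*n + 2) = (n - 1)*(n + 2)*(n + 1)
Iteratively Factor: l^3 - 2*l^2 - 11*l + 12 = (l - 1)*(l^2 - l - 12) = (l - 4)*(l - 1)*(l + 3)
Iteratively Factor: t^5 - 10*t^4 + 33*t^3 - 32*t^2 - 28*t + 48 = (t - 2)*(t^4 - 8*t^3 + 17*t^2 + 2*t - 24) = (t - 2)*(t + 1)*(t^3 - 9*t^2 + 26*t - 24) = (t - 3)*(t - 2)*(t + 1)*(t^2 - 6*t + 8) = (t - 4)*(t - 3)*(t - 2)*(t + 1)*(t - 2)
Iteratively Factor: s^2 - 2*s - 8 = (s + 2)*(s - 4)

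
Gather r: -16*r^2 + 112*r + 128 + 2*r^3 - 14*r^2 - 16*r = 2*r^3 - 30*r^2 + 96*r + 128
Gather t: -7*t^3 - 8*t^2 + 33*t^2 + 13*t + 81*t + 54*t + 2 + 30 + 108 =-7*t^3 + 25*t^2 + 148*t + 140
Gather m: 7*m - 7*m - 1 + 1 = 0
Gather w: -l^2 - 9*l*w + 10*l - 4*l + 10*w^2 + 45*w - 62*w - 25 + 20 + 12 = -l^2 + 6*l + 10*w^2 + w*(-9*l - 17) + 7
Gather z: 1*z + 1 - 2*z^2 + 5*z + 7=-2*z^2 + 6*z + 8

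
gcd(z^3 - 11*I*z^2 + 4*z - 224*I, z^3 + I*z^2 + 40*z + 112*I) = z^2 - 3*I*z + 28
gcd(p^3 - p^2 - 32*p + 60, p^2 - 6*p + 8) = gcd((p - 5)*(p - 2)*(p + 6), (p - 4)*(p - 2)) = p - 2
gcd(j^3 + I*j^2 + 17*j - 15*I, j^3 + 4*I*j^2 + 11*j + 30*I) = j^2 + 2*I*j + 15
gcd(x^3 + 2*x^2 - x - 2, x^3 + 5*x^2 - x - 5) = x^2 - 1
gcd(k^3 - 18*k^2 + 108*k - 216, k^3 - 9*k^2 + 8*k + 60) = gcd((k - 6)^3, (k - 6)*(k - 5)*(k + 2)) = k - 6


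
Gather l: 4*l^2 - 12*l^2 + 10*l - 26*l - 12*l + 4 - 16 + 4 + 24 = -8*l^2 - 28*l + 16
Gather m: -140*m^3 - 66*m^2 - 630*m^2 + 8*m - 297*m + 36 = -140*m^3 - 696*m^2 - 289*m + 36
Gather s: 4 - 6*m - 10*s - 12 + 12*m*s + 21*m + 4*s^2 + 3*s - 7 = 15*m + 4*s^2 + s*(12*m - 7) - 15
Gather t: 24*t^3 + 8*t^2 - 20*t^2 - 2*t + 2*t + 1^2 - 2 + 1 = 24*t^3 - 12*t^2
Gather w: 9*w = 9*w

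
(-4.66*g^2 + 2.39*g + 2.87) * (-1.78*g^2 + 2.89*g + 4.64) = 8.2948*g^4 - 17.7216*g^3 - 19.8239*g^2 + 19.3839*g + 13.3168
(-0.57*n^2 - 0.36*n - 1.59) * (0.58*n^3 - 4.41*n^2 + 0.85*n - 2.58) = -0.3306*n^5 + 2.3049*n^4 + 0.1809*n^3 + 8.1765*n^2 - 0.4227*n + 4.1022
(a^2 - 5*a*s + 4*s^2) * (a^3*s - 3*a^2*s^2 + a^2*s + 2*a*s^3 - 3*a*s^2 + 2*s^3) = a^5*s - 8*a^4*s^2 + a^4*s + 21*a^3*s^3 - 8*a^3*s^2 - 22*a^2*s^4 + 21*a^2*s^3 + 8*a*s^5 - 22*a*s^4 + 8*s^5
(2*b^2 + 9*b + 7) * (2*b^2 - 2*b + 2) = 4*b^4 + 14*b^3 + 4*b + 14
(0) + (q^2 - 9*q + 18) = q^2 - 9*q + 18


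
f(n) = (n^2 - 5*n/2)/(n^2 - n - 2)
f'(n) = (1 - 2*n)*(n^2 - 5*n/2)/(n^2 - n - 2)^2 + (2*n - 5/2)/(n^2 - n - 2)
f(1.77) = 2.03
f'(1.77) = 6.45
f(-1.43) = 3.81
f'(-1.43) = 6.34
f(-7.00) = 1.23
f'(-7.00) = 0.04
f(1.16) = 0.86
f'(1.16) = 0.72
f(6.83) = 0.78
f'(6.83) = 0.03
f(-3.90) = 1.46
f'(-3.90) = 0.15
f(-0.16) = -0.23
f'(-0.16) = 1.72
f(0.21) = 0.22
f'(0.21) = 0.90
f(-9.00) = 1.18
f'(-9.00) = 0.02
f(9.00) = 0.84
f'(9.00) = 0.02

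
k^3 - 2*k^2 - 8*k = k*(k - 4)*(k + 2)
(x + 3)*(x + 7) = x^2 + 10*x + 21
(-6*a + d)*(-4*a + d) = 24*a^2 - 10*a*d + d^2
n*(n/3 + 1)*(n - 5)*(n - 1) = n^4/3 - n^3 - 13*n^2/3 + 5*n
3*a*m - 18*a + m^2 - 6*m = (3*a + m)*(m - 6)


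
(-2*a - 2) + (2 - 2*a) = -4*a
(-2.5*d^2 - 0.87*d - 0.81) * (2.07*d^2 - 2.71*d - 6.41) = -5.175*d^4 + 4.9741*d^3 + 16.706*d^2 + 7.7718*d + 5.1921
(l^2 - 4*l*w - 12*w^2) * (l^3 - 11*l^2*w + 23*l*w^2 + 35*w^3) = l^5 - 15*l^4*w + 55*l^3*w^2 + 75*l^2*w^3 - 416*l*w^4 - 420*w^5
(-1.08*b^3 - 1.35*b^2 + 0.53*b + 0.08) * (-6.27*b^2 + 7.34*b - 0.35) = 6.7716*b^5 + 0.537299999999999*b^4 - 12.8541*b^3 + 3.8611*b^2 + 0.4017*b - 0.028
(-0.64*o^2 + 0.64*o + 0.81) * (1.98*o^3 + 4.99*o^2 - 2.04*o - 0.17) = -1.2672*o^5 - 1.9264*o^4 + 6.103*o^3 + 2.8451*o^2 - 1.7612*o - 0.1377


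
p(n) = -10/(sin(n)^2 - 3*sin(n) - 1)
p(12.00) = -11.14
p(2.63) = 4.49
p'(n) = -10*(-2*sin(n)*cos(n) + 3*cos(n))/(sin(n)^2 - 3*sin(n) - 1)^2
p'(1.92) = 0.44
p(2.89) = 5.94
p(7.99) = 3.34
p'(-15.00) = 17.31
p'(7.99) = 0.15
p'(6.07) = -325.68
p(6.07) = 31.20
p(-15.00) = -7.28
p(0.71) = 3.95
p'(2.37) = 1.69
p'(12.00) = -42.66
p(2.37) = 3.84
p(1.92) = 3.41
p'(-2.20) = 6.29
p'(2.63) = 3.55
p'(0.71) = -2.01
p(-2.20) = -4.81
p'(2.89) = 8.54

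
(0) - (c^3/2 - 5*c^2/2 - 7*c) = -c^3/2 + 5*c^2/2 + 7*c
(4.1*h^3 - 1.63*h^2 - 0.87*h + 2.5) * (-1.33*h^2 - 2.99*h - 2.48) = -5.453*h^5 - 10.0911*h^4 - 4.1372*h^3 + 3.3187*h^2 - 5.3174*h - 6.2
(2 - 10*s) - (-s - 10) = 12 - 9*s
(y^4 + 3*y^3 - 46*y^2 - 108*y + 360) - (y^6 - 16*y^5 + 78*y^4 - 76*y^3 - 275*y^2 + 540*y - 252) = -y^6 + 16*y^5 - 77*y^4 + 79*y^3 + 229*y^2 - 648*y + 612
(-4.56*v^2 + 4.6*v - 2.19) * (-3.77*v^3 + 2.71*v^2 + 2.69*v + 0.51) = 17.1912*v^5 - 29.6996*v^4 + 8.4559*v^3 + 4.1135*v^2 - 3.5451*v - 1.1169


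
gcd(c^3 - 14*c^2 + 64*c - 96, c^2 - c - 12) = c - 4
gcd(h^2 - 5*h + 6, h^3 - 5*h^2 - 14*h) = 1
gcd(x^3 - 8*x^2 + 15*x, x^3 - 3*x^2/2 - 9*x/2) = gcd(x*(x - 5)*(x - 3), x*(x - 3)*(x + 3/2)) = x^2 - 3*x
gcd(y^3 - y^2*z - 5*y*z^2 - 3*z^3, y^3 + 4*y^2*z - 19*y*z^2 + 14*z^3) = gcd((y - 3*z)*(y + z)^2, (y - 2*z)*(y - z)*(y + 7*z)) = 1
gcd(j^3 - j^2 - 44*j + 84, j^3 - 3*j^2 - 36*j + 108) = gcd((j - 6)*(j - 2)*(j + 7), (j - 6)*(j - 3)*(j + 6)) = j - 6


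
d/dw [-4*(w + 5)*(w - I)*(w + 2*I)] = -12*w^2 - 8*w*(5 + I) - 8 - 20*I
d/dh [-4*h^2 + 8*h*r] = -8*h + 8*r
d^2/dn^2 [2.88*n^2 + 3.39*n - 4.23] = 5.76000000000000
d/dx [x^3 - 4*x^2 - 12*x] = 3*x^2 - 8*x - 12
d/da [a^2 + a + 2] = 2*a + 1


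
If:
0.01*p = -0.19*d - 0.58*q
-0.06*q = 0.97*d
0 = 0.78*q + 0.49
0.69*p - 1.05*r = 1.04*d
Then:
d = 0.04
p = 35.70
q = -0.63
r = 23.42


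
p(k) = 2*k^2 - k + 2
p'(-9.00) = -37.00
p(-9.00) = 173.00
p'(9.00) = 35.00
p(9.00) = 155.00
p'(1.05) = 3.20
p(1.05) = 3.16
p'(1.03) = 3.12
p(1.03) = 3.09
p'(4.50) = 17.00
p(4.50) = 38.00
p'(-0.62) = -3.48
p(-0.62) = 3.39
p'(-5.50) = -23.00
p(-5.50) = 68.00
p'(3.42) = 12.68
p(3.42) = 21.97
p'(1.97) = 6.88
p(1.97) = 7.79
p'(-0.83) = -4.32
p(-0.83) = 4.21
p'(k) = 4*k - 1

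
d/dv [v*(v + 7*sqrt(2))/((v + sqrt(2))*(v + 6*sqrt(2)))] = 12*(2*v + 7*sqrt(2))/(v^4 + 14*sqrt(2)*v^3 + 122*v^2 + 168*sqrt(2)*v + 144)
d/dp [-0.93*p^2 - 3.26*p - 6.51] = -1.86*p - 3.26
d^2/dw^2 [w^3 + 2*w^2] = 6*w + 4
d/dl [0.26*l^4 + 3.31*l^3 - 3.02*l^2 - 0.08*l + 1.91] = 1.04*l^3 + 9.93*l^2 - 6.04*l - 0.08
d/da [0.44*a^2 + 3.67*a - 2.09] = 0.88*a + 3.67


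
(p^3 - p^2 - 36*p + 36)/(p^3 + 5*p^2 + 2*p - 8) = (p^2 - 36)/(p^2 + 6*p + 8)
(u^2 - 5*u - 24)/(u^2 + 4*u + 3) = (u - 8)/(u + 1)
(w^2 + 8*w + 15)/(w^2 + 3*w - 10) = (w + 3)/(w - 2)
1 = 1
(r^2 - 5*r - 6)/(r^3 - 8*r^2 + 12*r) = (r + 1)/(r*(r - 2))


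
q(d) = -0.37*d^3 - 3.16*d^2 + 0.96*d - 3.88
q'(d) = -1.11*d^2 - 6.32*d + 0.96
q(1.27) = -8.52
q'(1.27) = -8.86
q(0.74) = -5.05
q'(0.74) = -4.32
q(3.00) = -39.43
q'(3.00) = -27.99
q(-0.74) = -6.17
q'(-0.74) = 5.03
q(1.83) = -14.97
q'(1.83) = -14.32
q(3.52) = -55.79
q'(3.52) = -35.04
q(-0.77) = -6.32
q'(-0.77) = 5.17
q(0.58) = -4.46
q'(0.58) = -3.08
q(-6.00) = -43.48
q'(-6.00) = -1.08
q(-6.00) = -43.48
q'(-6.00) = -1.08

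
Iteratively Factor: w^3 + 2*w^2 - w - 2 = (w - 1)*(w^2 + 3*w + 2) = (w - 1)*(w + 1)*(w + 2)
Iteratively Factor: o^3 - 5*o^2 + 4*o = (o - 4)*(o^2 - o) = (o - 4)*(o - 1)*(o)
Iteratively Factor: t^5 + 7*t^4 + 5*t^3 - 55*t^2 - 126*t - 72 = (t - 3)*(t^4 + 10*t^3 + 35*t^2 + 50*t + 24) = (t - 3)*(t + 2)*(t^3 + 8*t^2 + 19*t + 12) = (t - 3)*(t + 2)*(t + 3)*(t^2 + 5*t + 4) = (t - 3)*(t + 2)*(t + 3)*(t + 4)*(t + 1)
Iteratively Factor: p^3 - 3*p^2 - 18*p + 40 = (p - 2)*(p^2 - p - 20) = (p - 5)*(p - 2)*(p + 4)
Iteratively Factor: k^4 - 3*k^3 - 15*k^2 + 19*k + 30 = (k + 3)*(k^3 - 6*k^2 + 3*k + 10) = (k - 5)*(k + 3)*(k^2 - k - 2) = (k - 5)*(k + 1)*(k + 3)*(k - 2)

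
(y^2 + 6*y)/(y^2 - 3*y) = (y + 6)/(y - 3)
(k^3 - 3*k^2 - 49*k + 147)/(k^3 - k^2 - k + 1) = (k^3 - 3*k^2 - 49*k + 147)/(k^3 - k^2 - k + 1)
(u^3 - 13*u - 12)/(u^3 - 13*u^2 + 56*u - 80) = (u^2 + 4*u + 3)/(u^2 - 9*u + 20)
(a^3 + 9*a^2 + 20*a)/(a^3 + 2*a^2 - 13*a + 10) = a*(a + 4)/(a^2 - 3*a + 2)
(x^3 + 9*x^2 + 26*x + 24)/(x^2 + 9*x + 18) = (x^2 + 6*x + 8)/(x + 6)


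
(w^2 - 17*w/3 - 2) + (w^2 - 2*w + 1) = 2*w^2 - 23*w/3 - 1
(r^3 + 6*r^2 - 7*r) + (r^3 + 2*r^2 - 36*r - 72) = 2*r^3 + 8*r^2 - 43*r - 72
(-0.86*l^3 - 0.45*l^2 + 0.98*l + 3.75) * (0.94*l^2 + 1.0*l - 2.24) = -0.8084*l^5 - 1.283*l^4 + 2.3976*l^3 + 5.513*l^2 + 1.5548*l - 8.4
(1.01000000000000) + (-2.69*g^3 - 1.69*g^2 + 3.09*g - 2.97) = -2.69*g^3 - 1.69*g^2 + 3.09*g - 1.96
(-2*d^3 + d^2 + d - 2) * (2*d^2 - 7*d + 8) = -4*d^5 + 16*d^4 - 21*d^3 - 3*d^2 + 22*d - 16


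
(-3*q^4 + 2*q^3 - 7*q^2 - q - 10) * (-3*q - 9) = 9*q^5 + 21*q^4 + 3*q^3 + 66*q^2 + 39*q + 90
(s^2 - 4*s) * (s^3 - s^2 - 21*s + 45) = s^5 - 5*s^4 - 17*s^3 + 129*s^2 - 180*s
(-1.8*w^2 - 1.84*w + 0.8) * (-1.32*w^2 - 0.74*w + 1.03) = 2.376*w^4 + 3.7608*w^3 - 1.5484*w^2 - 2.4872*w + 0.824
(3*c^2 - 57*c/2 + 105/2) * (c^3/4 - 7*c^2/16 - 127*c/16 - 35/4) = 3*c^5/4 - 135*c^4/16 + 57*c^3/32 + 177*c^2 - 5355*c/32 - 3675/8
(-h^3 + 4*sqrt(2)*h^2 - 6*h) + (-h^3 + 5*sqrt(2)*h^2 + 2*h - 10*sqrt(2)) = -2*h^3 + 9*sqrt(2)*h^2 - 4*h - 10*sqrt(2)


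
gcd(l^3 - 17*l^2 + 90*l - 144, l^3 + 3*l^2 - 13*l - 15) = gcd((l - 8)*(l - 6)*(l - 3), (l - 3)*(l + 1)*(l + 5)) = l - 3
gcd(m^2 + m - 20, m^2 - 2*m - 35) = m + 5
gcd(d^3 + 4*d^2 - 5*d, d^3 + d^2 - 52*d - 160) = d + 5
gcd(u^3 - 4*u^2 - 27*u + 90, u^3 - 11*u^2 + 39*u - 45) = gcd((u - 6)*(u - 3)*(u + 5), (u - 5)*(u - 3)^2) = u - 3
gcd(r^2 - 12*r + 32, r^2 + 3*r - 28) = r - 4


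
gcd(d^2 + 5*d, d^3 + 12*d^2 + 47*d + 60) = d + 5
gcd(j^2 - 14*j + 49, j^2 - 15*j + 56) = j - 7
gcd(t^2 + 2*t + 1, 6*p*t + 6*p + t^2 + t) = t + 1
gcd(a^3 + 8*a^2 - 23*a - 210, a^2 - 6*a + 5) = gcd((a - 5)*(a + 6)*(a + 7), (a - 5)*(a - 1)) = a - 5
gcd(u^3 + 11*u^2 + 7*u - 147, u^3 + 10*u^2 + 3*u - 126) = u^2 + 4*u - 21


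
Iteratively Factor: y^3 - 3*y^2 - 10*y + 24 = (y - 2)*(y^2 - y - 12) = (y - 4)*(y - 2)*(y + 3)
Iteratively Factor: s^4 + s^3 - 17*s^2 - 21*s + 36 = (s + 3)*(s^3 - 2*s^2 - 11*s + 12) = (s - 1)*(s + 3)*(s^2 - s - 12) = (s - 1)*(s + 3)^2*(s - 4)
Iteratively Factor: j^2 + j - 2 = (j + 2)*(j - 1)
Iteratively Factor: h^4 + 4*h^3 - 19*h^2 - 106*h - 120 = (h - 5)*(h^3 + 9*h^2 + 26*h + 24) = (h - 5)*(h + 4)*(h^2 + 5*h + 6) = (h - 5)*(h + 3)*(h + 4)*(h + 2)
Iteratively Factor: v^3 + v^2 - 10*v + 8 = (v + 4)*(v^2 - 3*v + 2) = (v - 1)*(v + 4)*(v - 2)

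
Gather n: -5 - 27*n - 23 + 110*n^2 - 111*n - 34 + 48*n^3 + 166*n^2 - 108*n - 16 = 48*n^3 + 276*n^2 - 246*n - 78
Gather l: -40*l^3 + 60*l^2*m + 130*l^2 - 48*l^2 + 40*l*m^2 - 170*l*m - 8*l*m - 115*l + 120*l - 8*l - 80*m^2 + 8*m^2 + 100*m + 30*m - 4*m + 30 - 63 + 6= -40*l^3 + l^2*(60*m + 82) + l*(40*m^2 - 178*m - 3) - 72*m^2 + 126*m - 27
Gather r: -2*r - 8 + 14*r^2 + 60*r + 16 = 14*r^2 + 58*r + 8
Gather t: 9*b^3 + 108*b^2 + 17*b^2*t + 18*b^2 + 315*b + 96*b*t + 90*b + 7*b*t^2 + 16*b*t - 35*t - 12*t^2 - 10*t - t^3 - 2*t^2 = 9*b^3 + 126*b^2 + 405*b - t^3 + t^2*(7*b - 14) + t*(17*b^2 + 112*b - 45)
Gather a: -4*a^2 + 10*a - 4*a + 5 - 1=-4*a^2 + 6*a + 4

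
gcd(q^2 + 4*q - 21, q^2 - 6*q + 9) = q - 3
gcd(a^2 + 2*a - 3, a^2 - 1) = a - 1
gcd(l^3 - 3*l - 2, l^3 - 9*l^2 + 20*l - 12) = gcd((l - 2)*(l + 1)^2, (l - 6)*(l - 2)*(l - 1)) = l - 2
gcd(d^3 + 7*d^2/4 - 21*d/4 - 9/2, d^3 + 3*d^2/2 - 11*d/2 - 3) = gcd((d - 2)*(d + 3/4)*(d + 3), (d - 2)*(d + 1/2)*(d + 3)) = d^2 + d - 6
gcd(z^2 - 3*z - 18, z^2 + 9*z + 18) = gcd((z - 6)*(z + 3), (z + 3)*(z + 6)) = z + 3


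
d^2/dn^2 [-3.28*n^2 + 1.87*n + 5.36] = -6.56000000000000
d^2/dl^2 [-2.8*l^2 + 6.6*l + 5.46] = -5.60000000000000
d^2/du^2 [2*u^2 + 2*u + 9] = 4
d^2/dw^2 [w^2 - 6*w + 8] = 2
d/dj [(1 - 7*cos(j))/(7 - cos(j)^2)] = (7*cos(j)^2 - 2*cos(j) + 49)*sin(j)/(sin(j)^2 + 6)^2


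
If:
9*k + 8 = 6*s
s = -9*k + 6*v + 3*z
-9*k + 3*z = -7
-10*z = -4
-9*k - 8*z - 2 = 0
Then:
No Solution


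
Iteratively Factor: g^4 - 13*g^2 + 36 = (g - 3)*(g^3 + 3*g^2 - 4*g - 12) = (g - 3)*(g + 3)*(g^2 - 4) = (g - 3)*(g + 2)*(g + 3)*(g - 2)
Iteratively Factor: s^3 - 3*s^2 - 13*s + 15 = (s + 3)*(s^2 - 6*s + 5) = (s - 5)*(s + 3)*(s - 1)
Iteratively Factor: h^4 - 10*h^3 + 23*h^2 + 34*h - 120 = (h - 5)*(h^3 - 5*h^2 - 2*h + 24) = (h - 5)*(h - 4)*(h^2 - h - 6) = (h - 5)*(h - 4)*(h - 3)*(h + 2)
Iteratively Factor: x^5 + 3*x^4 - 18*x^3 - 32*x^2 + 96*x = (x + 4)*(x^4 - x^3 - 14*x^2 + 24*x) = (x - 2)*(x + 4)*(x^3 + x^2 - 12*x) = (x - 3)*(x - 2)*(x + 4)*(x^2 + 4*x) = (x - 3)*(x - 2)*(x + 4)^2*(x)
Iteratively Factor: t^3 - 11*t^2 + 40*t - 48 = (t - 4)*(t^2 - 7*t + 12) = (t - 4)^2*(t - 3)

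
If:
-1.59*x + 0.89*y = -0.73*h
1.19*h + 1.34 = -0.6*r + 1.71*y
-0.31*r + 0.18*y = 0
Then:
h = 1.14421252371917*y - 1.12605042016807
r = 0.580645161290323*y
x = 1.08507870585848*y - 0.516991702341314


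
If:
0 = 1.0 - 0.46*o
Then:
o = 2.17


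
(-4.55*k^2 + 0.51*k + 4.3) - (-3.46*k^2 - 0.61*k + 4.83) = -1.09*k^2 + 1.12*k - 0.53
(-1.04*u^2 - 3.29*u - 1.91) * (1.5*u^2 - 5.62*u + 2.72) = -1.56*u^4 + 0.9098*u^3 + 12.796*u^2 + 1.7854*u - 5.1952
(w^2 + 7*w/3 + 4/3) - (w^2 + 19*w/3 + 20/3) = -4*w - 16/3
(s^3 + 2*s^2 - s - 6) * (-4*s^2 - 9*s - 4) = -4*s^5 - 17*s^4 - 18*s^3 + 25*s^2 + 58*s + 24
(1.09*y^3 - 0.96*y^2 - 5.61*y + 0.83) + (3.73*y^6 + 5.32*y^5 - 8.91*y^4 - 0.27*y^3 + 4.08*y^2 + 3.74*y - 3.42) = 3.73*y^6 + 5.32*y^5 - 8.91*y^4 + 0.82*y^3 + 3.12*y^2 - 1.87*y - 2.59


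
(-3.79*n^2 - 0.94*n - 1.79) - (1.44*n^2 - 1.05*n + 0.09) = -5.23*n^2 + 0.11*n - 1.88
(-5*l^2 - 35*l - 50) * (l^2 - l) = -5*l^4 - 30*l^3 - 15*l^2 + 50*l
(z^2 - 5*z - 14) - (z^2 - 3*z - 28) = 14 - 2*z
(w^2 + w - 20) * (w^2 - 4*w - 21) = w^4 - 3*w^3 - 45*w^2 + 59*w + 420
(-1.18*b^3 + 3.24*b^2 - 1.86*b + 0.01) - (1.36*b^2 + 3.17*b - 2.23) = -1.18*b^3 + 1.88*b^2 - 5.03*b + 2.24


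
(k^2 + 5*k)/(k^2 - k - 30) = k/(k - 6)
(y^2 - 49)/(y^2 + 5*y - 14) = (y - 7)/(y - 2)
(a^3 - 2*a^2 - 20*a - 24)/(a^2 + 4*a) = (a^3 - 2*a^2 - 20*a - 24)/(a*(a + 4))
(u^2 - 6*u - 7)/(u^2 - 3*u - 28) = (u + 1)/(u + 4)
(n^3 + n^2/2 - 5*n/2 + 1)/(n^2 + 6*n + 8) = (2*n^2 - 3*n + 1)/(2*(n + 4))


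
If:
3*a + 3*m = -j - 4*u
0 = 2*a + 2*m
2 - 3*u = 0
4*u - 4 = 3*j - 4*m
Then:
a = 5/3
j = -8/3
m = -5/3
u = 2/3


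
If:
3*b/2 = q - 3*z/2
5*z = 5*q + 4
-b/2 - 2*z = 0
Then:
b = -32/55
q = -36/55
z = 8/55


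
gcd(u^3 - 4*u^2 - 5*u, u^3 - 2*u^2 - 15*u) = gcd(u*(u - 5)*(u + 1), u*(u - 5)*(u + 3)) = u^2 - 5*u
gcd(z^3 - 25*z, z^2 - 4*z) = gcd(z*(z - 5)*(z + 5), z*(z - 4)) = z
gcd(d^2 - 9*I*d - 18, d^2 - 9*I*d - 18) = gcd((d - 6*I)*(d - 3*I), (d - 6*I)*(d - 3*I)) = d^2 - 9*I*d - 18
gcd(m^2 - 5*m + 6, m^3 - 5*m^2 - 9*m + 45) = m - 3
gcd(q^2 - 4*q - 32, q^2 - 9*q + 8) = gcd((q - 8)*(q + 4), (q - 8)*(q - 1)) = q - 8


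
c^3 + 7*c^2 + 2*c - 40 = (c - 2)*(c + 4)*(c + 5)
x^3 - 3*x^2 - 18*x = x*(x - 6)*(x + 3)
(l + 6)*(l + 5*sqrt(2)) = l^2 + 6*l + 5*sqrt(2)*l + 30*sqrt(2)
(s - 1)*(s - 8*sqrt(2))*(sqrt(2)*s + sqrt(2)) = sqrt(2)*s^3 - 16*s^2 - sqrt(2)*s + 16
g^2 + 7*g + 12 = (g + 3)*(g + 4)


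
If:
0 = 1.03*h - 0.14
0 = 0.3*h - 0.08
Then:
No Solution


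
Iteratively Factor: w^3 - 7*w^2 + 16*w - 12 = (w - 3)*(w^2 - 4*w + 4) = (w - 3)*(w - 2)*(w - 2)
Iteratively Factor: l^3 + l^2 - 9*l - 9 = (l + 1)*(l^2 - 9) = (l - 3)*(l + 1)*(l + 3)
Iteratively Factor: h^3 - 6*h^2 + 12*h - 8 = (h - 2)*(h^2 - 4*h + 4) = (h - 2)^2*(h - 2)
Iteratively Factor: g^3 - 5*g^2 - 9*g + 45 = (g - 3)*(g^2 - 2*g - 15) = (g - 5)*(g - 3)*(g + 3)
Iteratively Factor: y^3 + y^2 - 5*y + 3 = (y - 1)*(y^2 + 2*y - 3) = (y - 1)*(y + 3)*(y - 1)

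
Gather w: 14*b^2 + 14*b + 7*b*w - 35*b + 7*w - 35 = 14*b^2 - 21*b + w*(7*b + 7) - 35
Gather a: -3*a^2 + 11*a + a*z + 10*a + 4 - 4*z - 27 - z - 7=-3*a^2 + a*(z + 21) - 5*z - 30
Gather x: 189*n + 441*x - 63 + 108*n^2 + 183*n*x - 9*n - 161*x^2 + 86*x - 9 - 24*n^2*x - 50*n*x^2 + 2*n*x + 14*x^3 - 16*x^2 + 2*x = 108*n^2 + 180*n + 14*x^3 + x^2*(-50*n - 177) + x*(-24*n^2 + 185*n + 529) - 72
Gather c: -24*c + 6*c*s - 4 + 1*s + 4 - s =c*(6*s - 24)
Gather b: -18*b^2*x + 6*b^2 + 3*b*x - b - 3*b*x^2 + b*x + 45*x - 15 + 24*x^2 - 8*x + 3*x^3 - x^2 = b^2*(6 - 18*x) + b*(-3*x^2 + 4*x - 1) + 3*x^3 + 23*x^2 + 37*x - 15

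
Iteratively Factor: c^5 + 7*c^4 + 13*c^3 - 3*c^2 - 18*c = (c - 1)*(c^4 + 8*c^3 + 21*c^2 + 18*c) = (c - 1)*(c + 3)*(c^3 + 5*c^2 + 6*c) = (c - 1)*(c + 3)^2*(c^2 + 2*c) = c*(c - 1)*(c + 3)^2*(c + 2)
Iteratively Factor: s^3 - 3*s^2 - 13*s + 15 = (s - 5)*(s^2 + 2*s - 3) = (s - 5)*(s - 1)*(s + 3)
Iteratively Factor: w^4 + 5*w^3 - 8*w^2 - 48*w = (w)*(w^3 + 5*w^2 - 8*w - 48) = w*(w + 4)*(w^2 + w - 12) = w*(w - 3)*(w + 4)*(w + 4)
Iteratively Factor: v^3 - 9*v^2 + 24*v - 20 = (v - 2)*(v^2 - 7*v + 10) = (v - 2)^2*(v - 5)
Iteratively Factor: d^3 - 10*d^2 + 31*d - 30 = (d - 2)*(d^2 - 8*d + 15) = (d - 5)*(d - 2)*(d - 3)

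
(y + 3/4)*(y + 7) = y^2 + 31*y/4 + 21/4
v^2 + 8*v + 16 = (v + 4)^2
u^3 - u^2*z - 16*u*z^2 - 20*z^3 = (u - 5*z)*(u + 2*z)^2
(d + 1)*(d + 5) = d^2 + 6*d + 5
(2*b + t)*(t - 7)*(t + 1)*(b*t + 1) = 2*b^2*t^3 - 12*b^2*t^2 - 14*b^2*t + b*t^4 - 6*b*t^3 - 5*b*t^2 - 12*b*t - 14*b + t^3 - 6*t^2 - 7*t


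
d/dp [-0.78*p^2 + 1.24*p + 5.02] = 1.24 - 1.56*p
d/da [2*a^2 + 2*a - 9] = 4*a + 2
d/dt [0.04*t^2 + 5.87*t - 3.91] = 0.08*t + 5.87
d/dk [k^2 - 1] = 2*k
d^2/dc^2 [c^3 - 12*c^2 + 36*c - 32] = 6*c - 24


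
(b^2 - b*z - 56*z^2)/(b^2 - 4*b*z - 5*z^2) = (-b^2 + b*z + 56*z^2)/(-b^2 + 4*b*z + 5*z^2)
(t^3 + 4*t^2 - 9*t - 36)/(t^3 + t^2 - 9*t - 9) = (t + 4)/(t + 1)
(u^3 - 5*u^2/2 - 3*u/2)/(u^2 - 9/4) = 2*u*(2*u^2 - 5*u - 3)/(4*u^2 - 9)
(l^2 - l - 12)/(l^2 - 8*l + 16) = (l + 3)/(l - 4)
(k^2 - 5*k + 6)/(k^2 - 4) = (k - 3)/(k + 2)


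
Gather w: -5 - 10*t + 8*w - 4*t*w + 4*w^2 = -10*t + 4*w^2 + w*(8 - 4*t) - 5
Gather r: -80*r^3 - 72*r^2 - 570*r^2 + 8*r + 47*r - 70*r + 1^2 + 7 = -80*r^3 - 642*r^2 - 15*r + 8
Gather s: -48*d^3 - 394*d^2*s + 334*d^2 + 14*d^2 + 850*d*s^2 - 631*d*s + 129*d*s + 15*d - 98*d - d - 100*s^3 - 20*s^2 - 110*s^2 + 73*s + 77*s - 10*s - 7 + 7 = -48*d^3 + 348*d^2 - 84*d - 100*s^3 + s^2*(850*d - 130) + s*(-394*d^2 - 502*d + 140)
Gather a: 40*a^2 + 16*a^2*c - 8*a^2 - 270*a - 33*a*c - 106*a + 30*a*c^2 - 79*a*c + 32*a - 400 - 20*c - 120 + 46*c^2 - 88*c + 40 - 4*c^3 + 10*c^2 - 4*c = a^2*(16*c + 32) + a*(30*c^2 - 112*c - 344) - 4*c^3 + 56*c^2 - 112*c - 480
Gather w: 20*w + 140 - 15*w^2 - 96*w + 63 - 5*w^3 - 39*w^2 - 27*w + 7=-5*w^3 - 54*w^2 - 103*w + 210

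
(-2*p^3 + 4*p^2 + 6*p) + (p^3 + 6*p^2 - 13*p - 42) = -p^3 + 10*p^2 - 7*p - 42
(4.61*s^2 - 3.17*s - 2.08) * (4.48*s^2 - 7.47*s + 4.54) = 20.6528*s^4 - 48.6383*s^3 + 35.2909*s^2 + 1.1458*s - 9.4432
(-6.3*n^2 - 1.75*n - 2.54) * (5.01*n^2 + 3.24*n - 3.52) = -31.563*n^4 - 29.1795*n^3 + 3.7806*n^2 - 2.0696*n + 8.9408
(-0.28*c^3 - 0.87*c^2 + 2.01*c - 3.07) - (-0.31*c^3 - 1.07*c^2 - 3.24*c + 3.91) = 0.03*c^3 + 0.2*c^2 + 5.25*c - 6.98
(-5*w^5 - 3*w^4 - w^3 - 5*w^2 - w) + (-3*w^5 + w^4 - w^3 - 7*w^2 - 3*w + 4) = -8*w^5 - 2*w^4 - 2*w^3 - 12*w^2 - 4*w + 4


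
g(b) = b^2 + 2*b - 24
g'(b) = 2*b + 2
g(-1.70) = -24.51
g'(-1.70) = -1.40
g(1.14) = -20.42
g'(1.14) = 4.28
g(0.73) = -22.01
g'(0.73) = 3.46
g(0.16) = -23.65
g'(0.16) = 2.32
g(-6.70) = 7.49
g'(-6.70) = -11.40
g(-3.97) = -16.18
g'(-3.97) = -5.94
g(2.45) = -13.10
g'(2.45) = 6.90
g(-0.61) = -24.85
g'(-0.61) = 0.78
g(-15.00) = 171.00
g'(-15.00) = -28.00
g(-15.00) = 171.00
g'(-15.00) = -28.00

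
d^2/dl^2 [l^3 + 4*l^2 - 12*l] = 6*l + 8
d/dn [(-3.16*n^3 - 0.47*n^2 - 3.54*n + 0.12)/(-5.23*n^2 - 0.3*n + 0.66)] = (16.5268*n^4 + 1.896*n^3 - 24.63*n^2 + 0.6348*n - 2.3004)/(27.3529*n^4 + 3.138*n^3 - 6.8136*n^2 - 0.396*n + 0.4356)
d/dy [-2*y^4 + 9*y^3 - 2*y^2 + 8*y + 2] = -8*y^3 + 27*y^2 - 4*y + 8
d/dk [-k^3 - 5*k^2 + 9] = k*(-3*k - 10)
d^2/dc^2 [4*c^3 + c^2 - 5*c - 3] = 24*c + 2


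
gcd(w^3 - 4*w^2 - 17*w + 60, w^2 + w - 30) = w - 5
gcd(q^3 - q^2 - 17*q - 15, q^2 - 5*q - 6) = q + 1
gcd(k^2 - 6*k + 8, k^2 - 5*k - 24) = 1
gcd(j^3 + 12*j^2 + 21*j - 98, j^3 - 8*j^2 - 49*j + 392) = j + 7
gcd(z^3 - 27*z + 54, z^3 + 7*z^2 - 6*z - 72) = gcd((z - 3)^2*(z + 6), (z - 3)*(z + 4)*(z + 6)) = z^2 + 3*z - 18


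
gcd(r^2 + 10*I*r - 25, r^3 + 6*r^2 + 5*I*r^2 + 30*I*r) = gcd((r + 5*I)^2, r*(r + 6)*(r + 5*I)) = r + 5*I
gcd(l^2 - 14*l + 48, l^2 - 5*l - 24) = l - 8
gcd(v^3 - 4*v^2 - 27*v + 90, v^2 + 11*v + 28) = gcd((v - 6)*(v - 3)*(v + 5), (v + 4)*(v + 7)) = 1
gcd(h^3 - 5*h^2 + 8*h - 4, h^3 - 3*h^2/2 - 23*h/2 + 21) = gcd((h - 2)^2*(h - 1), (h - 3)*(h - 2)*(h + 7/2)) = h - 2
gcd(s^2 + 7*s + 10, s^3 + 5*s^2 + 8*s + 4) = s + 2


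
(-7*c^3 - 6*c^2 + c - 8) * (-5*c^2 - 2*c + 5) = 35*c^5 + 44*c^4 - 28*c^3 + 8*c^2 + 21*c - 40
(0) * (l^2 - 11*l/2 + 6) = 0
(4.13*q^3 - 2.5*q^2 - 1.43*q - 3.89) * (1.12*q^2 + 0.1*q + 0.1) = 4.6256*q^5 - 2.387*q^4 - 1.4386*q^3 - 4.7498*q^2 - 0.532*q - 0.389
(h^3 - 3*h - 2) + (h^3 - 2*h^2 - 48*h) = 2*h^3 - 2*h^2 - 51*h - 2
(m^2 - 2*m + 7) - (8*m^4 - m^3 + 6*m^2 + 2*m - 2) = -8*m^4 + m^3 - 5*m^2 - 4*m + 9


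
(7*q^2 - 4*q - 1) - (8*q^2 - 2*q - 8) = -q^2 - 2*q + 7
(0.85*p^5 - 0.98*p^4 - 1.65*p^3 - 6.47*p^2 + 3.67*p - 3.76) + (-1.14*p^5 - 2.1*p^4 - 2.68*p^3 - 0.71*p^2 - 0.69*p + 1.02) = -0.29*p^5 - 3.08*p^4 - 4.33*p^3 - 7.18*p^2 + 2.98*p - 2.74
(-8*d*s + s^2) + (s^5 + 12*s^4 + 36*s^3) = -8*d*s + s^5 + 12*s^4 + 36*s^3 + s^2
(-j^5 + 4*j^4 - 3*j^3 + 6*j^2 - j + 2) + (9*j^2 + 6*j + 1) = -j^5 + 4*j^4 - 3*j^3 + 15*j^2 + 5*j + 3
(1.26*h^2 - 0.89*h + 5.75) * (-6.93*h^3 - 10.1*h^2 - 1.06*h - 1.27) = -8.7318*h^5 - 6.5583*h^4 - 32.1941*h^3 - 58.7318*h^2 - 4.9647*h - 7.3025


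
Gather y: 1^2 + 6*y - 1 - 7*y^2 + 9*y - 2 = -7*y^2 + 15*y - 2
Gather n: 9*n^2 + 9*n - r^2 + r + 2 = 9*n^2 + 9*n - r^2 + r + 2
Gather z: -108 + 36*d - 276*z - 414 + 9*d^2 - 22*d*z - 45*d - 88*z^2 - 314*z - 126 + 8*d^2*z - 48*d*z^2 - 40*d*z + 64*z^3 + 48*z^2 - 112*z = 9*d^2 - 9*d + 64*z^3 + z^2*(-48*d - 40) + z*(8*d^2 - 62*d - 702) - 648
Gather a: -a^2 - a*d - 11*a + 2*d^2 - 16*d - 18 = -a^2 + a*(-d - 11) + 2*d^2 - 16*d - 18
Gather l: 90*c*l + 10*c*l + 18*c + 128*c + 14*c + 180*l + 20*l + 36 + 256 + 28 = 160*c + l*(100*c + 200) + 320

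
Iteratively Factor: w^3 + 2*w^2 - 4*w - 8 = (w + 2)*(w^2 - 4) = (w - 2)*(w + 2)*(w + 2)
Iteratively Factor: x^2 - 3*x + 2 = (x - 1)*(x - 2)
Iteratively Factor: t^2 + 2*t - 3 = (t - 1)*(t + 3)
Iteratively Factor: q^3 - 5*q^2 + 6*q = (q - 2)*(q^2 - 3*q) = (q - 3)*(q - 2)*(q)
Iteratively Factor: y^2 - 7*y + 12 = (y - 4)*(y - 3)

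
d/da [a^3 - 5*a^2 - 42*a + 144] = 3*a^2 - 10*a - 42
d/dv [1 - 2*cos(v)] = 2*sin(v)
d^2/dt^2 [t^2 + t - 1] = 2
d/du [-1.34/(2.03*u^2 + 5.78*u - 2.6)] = (5.4404*u + 7.7452)/(2.03*u^2 + 5.78*u - 2.6)^2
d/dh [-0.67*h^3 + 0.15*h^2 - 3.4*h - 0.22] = -2.01*h^2 + 0.3*h - 3.4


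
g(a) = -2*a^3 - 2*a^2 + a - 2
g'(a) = -6*a^2 - 4*a + 1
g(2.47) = -41.87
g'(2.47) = -45.49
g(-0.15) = -2.19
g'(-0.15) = 1.46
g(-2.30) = 9.45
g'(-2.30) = -21.54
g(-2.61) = 17.32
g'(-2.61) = -29.43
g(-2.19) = 7.22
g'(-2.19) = -19.02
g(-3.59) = 61.17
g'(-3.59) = -61.97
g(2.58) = -47.08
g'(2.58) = -49.26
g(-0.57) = -2.85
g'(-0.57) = 1.33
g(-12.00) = 3154.00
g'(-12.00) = -815.00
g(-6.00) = 352.00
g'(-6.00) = -191.00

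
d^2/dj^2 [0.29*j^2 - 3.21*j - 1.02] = 0.580000000000000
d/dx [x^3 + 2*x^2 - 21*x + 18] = 3*x^2 + 4*x - 21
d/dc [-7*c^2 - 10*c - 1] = -14*c - 10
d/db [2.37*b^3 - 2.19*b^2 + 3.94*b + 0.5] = 7.11*b^2 - 4.38*b + 3.94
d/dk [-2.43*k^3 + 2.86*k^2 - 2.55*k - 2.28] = -7.29*k^2 + 5.72*k - 2.55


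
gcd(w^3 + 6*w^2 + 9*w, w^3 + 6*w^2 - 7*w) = w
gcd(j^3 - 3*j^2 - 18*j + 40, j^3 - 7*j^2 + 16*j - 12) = j - 2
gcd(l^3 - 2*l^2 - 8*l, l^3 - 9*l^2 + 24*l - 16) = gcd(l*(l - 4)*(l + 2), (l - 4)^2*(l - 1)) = l - 4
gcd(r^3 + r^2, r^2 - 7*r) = r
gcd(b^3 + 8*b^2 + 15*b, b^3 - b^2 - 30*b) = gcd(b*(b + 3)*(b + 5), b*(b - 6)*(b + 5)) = b^2 + 5*b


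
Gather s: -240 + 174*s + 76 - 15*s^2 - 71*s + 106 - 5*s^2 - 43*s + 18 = -20*s^2 + 60*s - 40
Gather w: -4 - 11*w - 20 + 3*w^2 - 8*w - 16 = 3*w^2 - 19*w - 40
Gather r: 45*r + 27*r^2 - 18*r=27*r^2 + 27*r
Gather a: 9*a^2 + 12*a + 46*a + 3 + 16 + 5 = 9*a^2 + 58*a + 24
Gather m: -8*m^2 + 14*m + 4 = -8*m^2 + 14*m + 4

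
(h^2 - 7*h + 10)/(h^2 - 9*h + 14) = (h - 5)/(h - 7)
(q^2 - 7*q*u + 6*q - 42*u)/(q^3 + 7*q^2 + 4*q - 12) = (q - 7*u)/(q^2 + q - 2)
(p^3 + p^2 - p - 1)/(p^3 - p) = (p + 1)/p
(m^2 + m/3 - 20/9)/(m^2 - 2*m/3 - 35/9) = (3*m - 4)/(3*m - 7)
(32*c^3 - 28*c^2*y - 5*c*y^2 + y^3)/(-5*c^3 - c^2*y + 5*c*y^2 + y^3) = (-32*c^2 - 4*c*y + y^2)/(5*c^2 + 6*c*y + y^2)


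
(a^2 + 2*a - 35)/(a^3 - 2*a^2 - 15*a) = (a + 7)/(a*(a + 3))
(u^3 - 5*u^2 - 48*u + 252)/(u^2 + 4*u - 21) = (u^2 - 12*u + 36)/(u - 3)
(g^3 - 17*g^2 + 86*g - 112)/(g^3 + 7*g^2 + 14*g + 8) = (g^3 - 17*g^2 + 86*g - 112)/(g^3 + 7*g^2 + 14*g + 8)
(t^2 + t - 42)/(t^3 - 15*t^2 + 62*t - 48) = (t + 7)/(t^2 - 9*t + 8)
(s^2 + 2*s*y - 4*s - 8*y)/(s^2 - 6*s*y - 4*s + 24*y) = (-s - 2*y)/(-s + 6*y)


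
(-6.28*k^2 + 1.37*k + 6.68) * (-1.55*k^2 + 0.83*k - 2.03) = 9.734*k^4 - 7.3359*k^3 + 3.5315*k^2 + 2.7633*k - 13.5604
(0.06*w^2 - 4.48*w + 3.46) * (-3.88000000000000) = -0.2328*w^2 + 17.3824*w - 13.4248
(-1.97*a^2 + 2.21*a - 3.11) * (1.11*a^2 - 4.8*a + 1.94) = -2.1867*a^4 + 11.9091*a^3 - 17.8819*a^2 + 19.2154*a - 6.0334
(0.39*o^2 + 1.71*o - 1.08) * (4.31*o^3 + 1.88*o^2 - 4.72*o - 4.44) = 1.6809*o^5 + 8.1033*o^4 - 3.2808*o^3 - 11.8332*o^2 - 2.4948*o + 4.7952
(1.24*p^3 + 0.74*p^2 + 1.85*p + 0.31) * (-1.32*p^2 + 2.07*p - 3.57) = -1.6368*p^5 + 1.59*p^4 - 5.337*p^3 + 0.7785*p^2 - 5.9628*p - 1.1067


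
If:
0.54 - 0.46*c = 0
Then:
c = 1.17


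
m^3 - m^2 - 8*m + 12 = (m - 2)^2*(m + 3)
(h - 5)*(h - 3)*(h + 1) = h^3 - 7*h^2 + 7*h + 15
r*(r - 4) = r^2 - 4*r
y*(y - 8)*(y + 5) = y^3 - 3*y^2 - 40*y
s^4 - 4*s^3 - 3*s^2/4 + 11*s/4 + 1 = (s - 4)*(s - 1)*(s + 1/2)^2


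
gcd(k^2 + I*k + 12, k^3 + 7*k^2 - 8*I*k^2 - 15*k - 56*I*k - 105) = k - 3*I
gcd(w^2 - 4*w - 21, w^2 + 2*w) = 1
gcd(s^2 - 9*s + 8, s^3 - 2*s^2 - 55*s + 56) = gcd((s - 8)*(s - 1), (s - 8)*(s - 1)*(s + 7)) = s^2 - 9*s + 8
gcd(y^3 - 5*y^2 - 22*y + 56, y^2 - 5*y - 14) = y - 7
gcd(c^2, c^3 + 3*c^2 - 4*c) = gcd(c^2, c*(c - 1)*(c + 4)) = c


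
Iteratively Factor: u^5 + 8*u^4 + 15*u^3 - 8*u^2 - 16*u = (u + 1)*(u^4 + 7*u^3 + 8*u^2 - 16*u) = (u + 1)*(u + 4)*(u^3 + 3*u^2 - 4*u) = (u + 1)*(u + 4)^2*(u^2 - u) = u*(u + 1)*(u + 4)^2*(u - 1)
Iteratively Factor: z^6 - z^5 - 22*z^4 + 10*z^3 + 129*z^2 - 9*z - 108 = (z + 3)*(z^5 - 4*z^4 - 10*z^3 + 40*z^2 + 9*z - 36) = (z - 3)*(z + 3)*(z^4 - z^3 - 13*z^2 + z + 12) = (z - 3)*(z - 1)*(z + 3)*(z^3 - 13*z - 12) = (z - 3)*(z - 1)*(z + 3)^2*(z^2 - 3*z - 4) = (z - 3)*(z - 1)*(z + 1)*(z + 3)^2*(z - 4)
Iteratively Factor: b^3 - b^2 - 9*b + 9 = (b + 3)*(b^2 - 4*b + 3) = (b - 3)*(b + 3)*(b - 1)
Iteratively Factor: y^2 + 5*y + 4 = (y + 4)*(y + 1)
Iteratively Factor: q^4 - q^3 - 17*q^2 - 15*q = (q + 3)*(q^3 - 4*q^2 - 5*q) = (q - 5)*(q + 3)*(q^2 + q) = (q - 5)*(q + 1)*(q + 3)*(q)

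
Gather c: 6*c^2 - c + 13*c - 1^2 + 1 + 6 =6*c^2 + 12*c + 6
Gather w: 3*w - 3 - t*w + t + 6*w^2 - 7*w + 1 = t + 6*w^2 + w*(-t - 4) - 2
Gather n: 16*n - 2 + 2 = 16*n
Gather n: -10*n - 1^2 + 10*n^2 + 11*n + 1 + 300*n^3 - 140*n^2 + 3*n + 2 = 300*n^3 - 130*n^2 + 4*n + 2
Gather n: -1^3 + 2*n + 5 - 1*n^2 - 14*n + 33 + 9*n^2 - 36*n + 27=8*n^2 - 48*n + 64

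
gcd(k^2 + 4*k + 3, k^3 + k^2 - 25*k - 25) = k + 1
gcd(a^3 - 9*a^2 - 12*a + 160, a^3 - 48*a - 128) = a^2 - 4*a - 32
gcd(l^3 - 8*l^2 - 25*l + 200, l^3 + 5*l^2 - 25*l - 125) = l^2 - 25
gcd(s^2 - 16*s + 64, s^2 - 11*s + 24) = s - 8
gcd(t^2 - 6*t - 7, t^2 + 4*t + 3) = t + 1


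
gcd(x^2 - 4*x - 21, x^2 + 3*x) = x + 3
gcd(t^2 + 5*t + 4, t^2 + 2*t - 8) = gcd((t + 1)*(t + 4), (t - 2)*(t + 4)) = t + 4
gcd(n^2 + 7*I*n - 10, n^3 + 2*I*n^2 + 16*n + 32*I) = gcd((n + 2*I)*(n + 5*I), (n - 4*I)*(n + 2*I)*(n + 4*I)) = n + 2*I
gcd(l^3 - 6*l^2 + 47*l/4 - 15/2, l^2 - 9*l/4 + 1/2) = l - 2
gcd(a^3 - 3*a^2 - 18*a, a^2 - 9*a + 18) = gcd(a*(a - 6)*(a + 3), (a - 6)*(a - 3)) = a - 6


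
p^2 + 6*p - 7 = (p - 1)*(p + 7)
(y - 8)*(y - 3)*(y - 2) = y^3 - 13*y^2 + 46*y - 48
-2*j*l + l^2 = l*(-2*j + l)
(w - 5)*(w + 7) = w^2 + 2*w - 35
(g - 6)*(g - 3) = g^2 - 9*g + 18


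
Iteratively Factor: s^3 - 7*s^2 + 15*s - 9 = (s - 3)*(s^2 - 4*s + 3) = (s - 3)^2*(s - 1)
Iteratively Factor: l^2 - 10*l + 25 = (l - 5)*(l - 5)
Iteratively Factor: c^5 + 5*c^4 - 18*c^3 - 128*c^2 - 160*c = (c + 2)*(c^4 + 3*c^3 - 24*c^2 - 80*c) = (c + 2)*(c + 4)*(c^3 - c^2 - 20*c) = (c - 5)*(c + 2)*(c + 4)*(c^2 + 4*c) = (c - 5)*(c + 2)*(c + 4)^2*(c)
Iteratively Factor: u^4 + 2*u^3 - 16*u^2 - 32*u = (u)*(u^3 + 2*u^2 - 16*u - 32) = u*(u + 2)*(u^2 - 16) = u*(u + 2)*(u + 4)*(u - 4)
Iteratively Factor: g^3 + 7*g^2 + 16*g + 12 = (g + 3)*(g^2 + 4*g + 4) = (g + 2)*(g + 3)*(g + 2)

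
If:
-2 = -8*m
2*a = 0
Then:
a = 0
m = 1/4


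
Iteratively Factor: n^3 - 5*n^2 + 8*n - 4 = (n - 2)*(n^2 - 3*n + 2) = (n - 2)*(n - 1)*(n - 2)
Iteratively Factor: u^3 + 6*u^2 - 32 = (u + 4)*(u^2 + 2*u - 8) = (u + 4)^2*(u - 2)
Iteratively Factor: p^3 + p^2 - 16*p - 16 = (p + 4)*(p^2 - 3*p - 4) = (p + 1)*(p + 4)*(p - 4)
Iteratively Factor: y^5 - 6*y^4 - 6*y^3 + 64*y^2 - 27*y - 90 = (y - 2)*(y^4 - 4*y^3 - 14*y^2 + 36*y + 45) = (y - 2)*(y + 1)*(y^3 - 5*y^2 - 9*y + 45) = (y - 2)*(y + 1)*(y + 3)*(y^2 - 8*y + 15) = (y - 5)*(y - 2)*(y + 1)*(y + 3)*(y - 3)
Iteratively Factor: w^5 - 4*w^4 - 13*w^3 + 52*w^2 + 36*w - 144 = (w + 2)*(w^4 - 6*w^3 - w^2 + 54*w - 72) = (w - 4)*(w + 2)*(w^3 - 2*w^2 - 9*w + 18) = (w - 4)*(w - 3)*(w + 2)*(w^2 + w - 6) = (w - 4)*(w - 3)*(w - 2)*(w + 2)*(w + 3)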